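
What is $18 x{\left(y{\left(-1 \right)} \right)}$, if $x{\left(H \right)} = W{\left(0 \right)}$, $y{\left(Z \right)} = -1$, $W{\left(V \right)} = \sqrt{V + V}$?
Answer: $0$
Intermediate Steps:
$W{\left(V \right)} = \sqrt{2} \sqrt{V}$ ($W{\left(V \right)} = \sqrt{2 V} = \sqrt{2} \sqrt{V}$)
$x{\left(H \right)} = 0$ ($x{\left(H \right)} = \sqrt{2} \sqrt{0} = \sqrt{2} \cdot 0 = 0$)
$18 x{\left(y{\left(-1 \right)} \right)} = 18 \cdot 0 = 0$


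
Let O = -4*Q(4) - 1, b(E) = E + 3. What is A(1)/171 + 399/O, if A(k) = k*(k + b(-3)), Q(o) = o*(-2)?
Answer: 68260/5301 ≈ 12.877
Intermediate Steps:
b(E) = 3 + E
Q(o) = -2*o
O = 31 (O = -(-8)*4 - 1 = -4*(-8) - 1 = 32 - 1 = 31)
A(k) = k**2 (A(k) = k*(k + (3 - 3)) = k*(k + 0) = k*k = k**2)
A(1)/171 + 399/O = 1**2/171 + 399/31 = 1*(1/171) + 399*(1/31) = 1/171 + 399/31 = 68260/5301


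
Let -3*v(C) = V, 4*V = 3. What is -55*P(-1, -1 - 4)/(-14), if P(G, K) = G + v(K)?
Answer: -275/56 ≈ -4.9107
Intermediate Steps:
V = 3/4 (V = (1/4)*3 = 3/4 ≈ 0.75000)
v(C) = -1/4 (v(C) = -1/3*3/4 = -1/4)
P(G, K) = -1/4 + G (P(G, K) = G - 1/4 = -1/4 + G)
-55*P(-1, -1 - 4)/(-14) = -55*(-1/4 - 1)/(-14) = -(-275)*(-1)/(4*14) = -55*5/56 = -275/56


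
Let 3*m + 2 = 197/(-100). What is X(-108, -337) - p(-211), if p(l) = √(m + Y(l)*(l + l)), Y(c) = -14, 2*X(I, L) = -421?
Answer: -421/2 - √5316009/30 ≈ -287.35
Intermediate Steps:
m = -397/300 (m = -⅔ + (197/(-100))/3 = -⅔ + (197*(-1/100))/3 = -⅔ + (⅓)*(-197/100) = -⅔ - 197/300 = -397/300 ≈ -1.3233)
X(I, L) = -421/2 (X(I, L) = (½)*(-421) = -421/2)
p(l) = √(-397/300 - 28*l) (p(l) = √(-397/300 - 14*(l + l)) = √(-397/300 - 28*l))
X(-108, -337) - p(-211) = -421/2 - √(-1191 - 25200*(-211))/30 = -421/2 - √(-1191 + 5317200)/30 = -421/2 - √5316009/30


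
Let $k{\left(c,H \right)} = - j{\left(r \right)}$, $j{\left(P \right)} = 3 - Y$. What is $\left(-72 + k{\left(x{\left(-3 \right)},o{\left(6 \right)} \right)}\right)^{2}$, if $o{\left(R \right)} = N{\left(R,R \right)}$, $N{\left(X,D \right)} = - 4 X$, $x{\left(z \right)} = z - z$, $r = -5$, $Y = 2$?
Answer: $5329$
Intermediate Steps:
$x{\left(z \right)} = 0$
$o{\left(R \right)} = - 4 R$
$j{\left(P \right)} = 1$ ($j{\left(P \right)} = 3 - 2 = 1$)
$k{\left(c,H \right)} = -1$ ($k{\left(c,H \right)} = \left(-1\right) 1 = -1$)
$\left(-72 + k{\left(x{\left(-3 \right)},o{\left(6 \right)} \right)}\right)^{2} = \left(-72 - 1\right)^{2} = \left(-73\right)^{2} = 5329$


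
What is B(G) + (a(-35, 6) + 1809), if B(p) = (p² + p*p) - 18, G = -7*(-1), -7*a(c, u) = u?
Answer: 13217/7 ≈ 1888.1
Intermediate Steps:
a(c, u) = -u/7
G = 7
B(p) = -18 + 2*p² (B(p) = (p² + p²) - 18 = 2*p² - 18 = -18 + 2*p²)
B(G) + (a(-35, 6) + 1809) = (-18 + 2*7²) + (-⅐*6 + 1809) = (-18 + 2*49) + (-6/7 + 1809) = (-18 + 98) + 12657/7 = 80 + 12657/7 = 13217/7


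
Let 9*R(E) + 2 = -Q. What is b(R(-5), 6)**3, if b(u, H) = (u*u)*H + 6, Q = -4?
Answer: 4913000/19683 ≈ 249.61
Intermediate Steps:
R(E) = 2/9 (R(E) = -2/9 + (-1*(-4))/9 = -2/9 + (1/9)*4 = -2/9 + 4/9 = 2/9)
b(u, H) = 6 + H*u**2 (b(u, H) = u**2*H + 6 = H*u**2 + 6 = 6 + H*u**2)
b(R(-5), 6)**3 = (6 + 6*(2/9)**2)**3 = (6 + 6*(4/81))**3 = (6 + 8/27)**3 = (170/27)**3 = 4913000/19683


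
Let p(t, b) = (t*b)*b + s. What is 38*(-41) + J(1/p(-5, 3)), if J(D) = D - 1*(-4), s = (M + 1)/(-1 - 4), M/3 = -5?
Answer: -327899/211 ≈ -1554.0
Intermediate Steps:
M = -15 (M = 3*(-5) = -15)
s = 14/5 (s = (-15 + 1)/(-1 - 4) = -14/(-5) = -14*(-1/5) = 14/5 ≈ 2.8000)
p(t, b) = 14/5 + t*b**2 (p(t, b) = (t*b)*b + 14/5 = (b*t)*b + 14/5 = t*b**2 + 14/5 = 14/5 + t*b**2)
J(D) = 4 + D (J(D) = D + 4 = 4 + D)
38*(-41) + J(1/p(-5, 3)) = 38*(-41) + (4 + 1/(14/5 - 5*3**2)) = -1558 + (4 + 1/(14/5 - 5*9)) = -1558 + (4 + 1/(14/5 - 45)) = -1558 + (4 + 1/(-211/5)) = -1558 + (4 - 5/211) = -1558 + 839/211 = -327899/211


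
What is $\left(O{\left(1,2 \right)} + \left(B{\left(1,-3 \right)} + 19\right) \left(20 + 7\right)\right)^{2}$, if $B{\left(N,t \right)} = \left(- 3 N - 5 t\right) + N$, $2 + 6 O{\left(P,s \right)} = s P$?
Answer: $746496$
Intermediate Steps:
$O{\left(P,s \right)} = - \frac{1}{3} + \frac{P s}{6}$ ($O{\left(P,s \right)} = - \frac{1}{3} + \frac{s P}{6} = - \frac{1}{3} + \frac{P s}{6}$)
$B{\left(N,t \right)} = - 5 t - 2 N$ ($B{\left(N,t \right)} = \left(- 5 t - 3 N\right) + N = - 5 t - 2 N$)
$\left(O{\left(1,2 \right)} + \left(B{\left(1,-3 \right)} + 19\right) \left(20 + 7\right)\right)^{2} = \left(\left(- \frac{1}{3} + \frac{1}{6} \cdot 1 \cdot 2\right) + \left(\left(\left(-5\right) \left(-3\right) - 2\right) + 19\right) \left(20 + 7\right)\right)^{2} = \left(\left(- \frac{1}{3} + \frac{1}{3}\right) + \left(\left(15 - 2\right) + 19\right) 27\right)^{2} = \left(0 + \left(13 + 19\right) 27\right)^{2} = \left(0 + 32 \cdot 27\right)^{2} = \left(0 + 864\right)^{2} = 864^{2} = 746496$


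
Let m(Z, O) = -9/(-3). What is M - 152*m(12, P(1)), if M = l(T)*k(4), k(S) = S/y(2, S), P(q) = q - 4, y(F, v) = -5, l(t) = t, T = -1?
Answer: -2276/5 ≈ -455.20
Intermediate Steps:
P(q) = -4 + q
m(Z, O) = 3 (m(Z, O) = -9*(-⅓) = 3)
k(S) = -S/5 (k(S) = S/(-5) = S*(-⅕) = -S/5)
M = ⅘ (M = -(-1)*4/5 = -1*(-⅘) = ⅘ ≈ 0.80000)
M - 152*m(12, P(1)) = ⅘ - 152*3 = ⅘ - 456 = -2276/5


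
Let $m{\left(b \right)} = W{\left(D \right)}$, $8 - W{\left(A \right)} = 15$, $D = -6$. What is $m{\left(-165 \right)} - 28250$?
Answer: $-28257$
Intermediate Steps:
$W{\left(A \right)} = -7$ ($W{\left(A \right)} = 8 - 15 = -7$)
$m{\left(b \right)} = -7$
$m{\left(-165 \right)} - 28250 = -7 - 28250 = -28257$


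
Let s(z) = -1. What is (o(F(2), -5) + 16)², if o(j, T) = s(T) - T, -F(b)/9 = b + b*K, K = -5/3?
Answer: 400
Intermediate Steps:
K = -5/3 (K = -5*⅓ = -5/3 ≈ -1.6667)
F(b) = 6*b (F(b) = -9*(b + b*(-5/3)) = -9*(b - 5*b/3) = -(-6)*b = 6*b)
o(j, T) = -1 - T
(o(F(2), -5) + 16)² = ((-1 - 1*(-5)) + 16)² = ((-1 + 5) + 16)² = (4 + 16)² = 20² = 400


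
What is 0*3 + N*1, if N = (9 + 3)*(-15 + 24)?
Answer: 108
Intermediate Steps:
N = 108 (N = 12*9 = 108)
0*3 + N*1 = 0*3 + 108*1 = 0 + 108 = 108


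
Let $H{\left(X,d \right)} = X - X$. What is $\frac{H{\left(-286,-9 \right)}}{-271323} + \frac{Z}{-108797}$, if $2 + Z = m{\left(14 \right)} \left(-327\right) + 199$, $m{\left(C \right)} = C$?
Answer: $\frac{337}{8369} \approx 0.040268$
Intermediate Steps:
$H{\left(X,d \right)} = 0$
$Z = -4381$ ($Z = -2 + \left(14 \left(-327\right) + 199\right) = -2 + \left(-4578 + 199\right) = -2 - 4379 = -4381$)
$\frac{H{\left(-286,-9 \right)}}{-271323} + \frac{Z}{-108797} = \frac{0}{-271323} - \frac{4381}{-108797} = 0 \left(- \frac{1}{271323}\right) - - \frac{337}{8369} = 0 + \frac{337}{8369} = \frac{337}{8369}$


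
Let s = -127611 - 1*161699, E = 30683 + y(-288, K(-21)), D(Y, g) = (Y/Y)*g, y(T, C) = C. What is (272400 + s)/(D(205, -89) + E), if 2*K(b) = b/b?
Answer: -33820/61189 ≈ -0.55271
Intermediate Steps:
K(b) = ½ (K(b) = (b/b)/2 = (½)*1 = ½)
D(Y, g) = g (D(Y, g) = 1*g = g)
E = 61367/2 (E = 30683 + ½ = 61367/2 ≈ 30684.)
s = -289310 (s = -127611 - 161699 = -289310)
(272400 + s)/(D(205, -89) + E) = (272400 - 289310)/(-89 + 61367/2) = -16910/61189/2 = -16910*2/61189 = -33820/61189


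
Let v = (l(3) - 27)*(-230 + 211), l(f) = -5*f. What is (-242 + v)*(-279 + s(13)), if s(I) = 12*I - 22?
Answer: -80620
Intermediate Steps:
v = 798 (v = (-5*3 - 27)*(-230 + 211) = (-15 - 27)*(-19) = -42*(-19) = 798)
s(I) = -22 + 12*I
(-242 + v)*(-279 + s(13)) = (-242 + 798)*(-279 + (-22 + 12*13)) = 556*(-279 + (-22 + 156)) = 556*(-279 + 134) = 556*(-145) = -80620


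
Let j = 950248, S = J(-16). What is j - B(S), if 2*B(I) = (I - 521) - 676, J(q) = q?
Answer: 1901709/2 ≈ 9.5085e+5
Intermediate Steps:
S = -16
B(I) = -1197/2 + I/2 (B(I) = ((I - 521) - 676)/2 = ((-521 + I) - 676)/2 = (-1197 + I)/2 = -1197/2 + I/2)
j - B(S) = 950248 - (-1197/2 + (1/2)*(-16)) = 950248 - (-1197/2 - 8) = 950248 - 1*(-1213/2) = 950248 + 1213/2 = 1901709/2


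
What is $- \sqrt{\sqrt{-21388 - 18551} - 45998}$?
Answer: $- \sqrt{-45998 + i \sqrt{39939}} \approx -0.46591 - 214.47 i$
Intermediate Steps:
$- \sqrt{\sqrt{-21388 - 18551} - 45998} = - \sqrt{\sqrt{-39939} - 45998} = - \sqrt{i \sqrt{39939} - 45998} = - \sqrt{-45998 + i \sqrt{39939}}$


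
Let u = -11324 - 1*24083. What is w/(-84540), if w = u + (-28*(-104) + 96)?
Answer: 32399/84540 ≈ 0.38324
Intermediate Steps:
u = -35407 (u = -11324 - 24083 = -35407)
w = -32399 (w = -35407 + (-28*(-104) + 96) = -35407 + (2912 + 96) = -35407 + 3008 = -32399)
w/(-84540) = -32399/(-84540) = -32399*(-1/84540) = 32399/84540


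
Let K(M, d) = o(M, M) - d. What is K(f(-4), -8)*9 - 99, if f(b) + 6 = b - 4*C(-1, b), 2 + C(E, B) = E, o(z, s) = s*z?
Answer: 9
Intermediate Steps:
C(E, B) = -2 + E
f(b) = 6 + b (f(b) = -6 + (b - 4*(-2 - 1)) = -6 + (b - 4*(-3)) = -6 + (b + 12) = -6 + (12 + b) = 6 + b)
K(M, d) = M² - d (K(M, d) = M*M - d = M² - d)
K(f(-4), -8)*9 - 99 = ((6 - 4)² - 1*(-8))*9 - 99 = (2² + 8)*9 - 99 = (4 + 8)*9 - 99 = 12*9 - 99 = 108 - 99 = 9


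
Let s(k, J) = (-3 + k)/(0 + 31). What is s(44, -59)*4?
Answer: 164/31 ≈ 5.2903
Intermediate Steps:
s(k, J) = -3/31 + k/31 (s(k, J) = (-3 + k)/31 = (-3 + k)*(1/31) = -3/31 + k/31)
s(44, -59)*4 = (-3/31 + (1/31)*44)*4 = (-3/31 + 44/31)*4 = (41/31)*4 = 164/31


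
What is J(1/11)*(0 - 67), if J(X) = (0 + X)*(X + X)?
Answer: -134/121 ≈ -1.1074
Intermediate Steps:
J(X) = 2*X² (J(X) = X*(2*X) = 2*X²)
J(1/11)*(0 - 67) = (2*(1/11)²)*(0 - 67) = (2*(1/11)²)*(-67) = (2*(1/121))*(-67) = (2/121)*(-67) = -134/121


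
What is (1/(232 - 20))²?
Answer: 1/44944 ≈ 2.2250e-5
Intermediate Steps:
(1/(232 - 20))² = (1/212)² = 1/44944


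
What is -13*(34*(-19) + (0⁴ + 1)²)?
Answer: 8385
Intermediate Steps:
-13*(34*(-19) + (0⁴ + 1)²) = -13*(-646 + (0 + 1)²) = -13*(-646 + 1²) = -13*(-646 + 1) = -13*(-645) = 8385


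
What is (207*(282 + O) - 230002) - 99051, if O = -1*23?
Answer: -275440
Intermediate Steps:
O = -23
(207*(282 + O) - 230002) - 99051 = (207*(282 - 23) - 230002) - 99051 = (207*259 - 230002) - 99051 = (53613 - 230002) - 99051 = -176389 - 99051 = -275440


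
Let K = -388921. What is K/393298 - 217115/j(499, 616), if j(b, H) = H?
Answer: -42815235303/121135784 ≈ -353.45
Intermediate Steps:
K/393298 - 217115/j(499, 616) = -388921/393298 - 217115/616 = -42815235303/121135784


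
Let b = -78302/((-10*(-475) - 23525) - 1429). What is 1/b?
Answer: 10102/39151 ≈ 0.25803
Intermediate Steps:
b = 39151/10102 (b = -78302/((4750 - 23525) - 1429) = -78302/(-18775 - 1429) = -78302/(-20204) = -78302*(-1/20204) = 39151/10102 ≈ 3.8756)
1/b = 1/(39151/10102) = 10102/39151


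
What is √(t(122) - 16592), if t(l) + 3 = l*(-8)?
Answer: I*√17571 ≈ 132.56*I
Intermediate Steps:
t(l) = -3 - 8*l (t(l) = -3 + l*(-8) = -3 - 8*l)
√(t(122) - 16592) = √((-3 - 8*122) - 16592) = √((-3 - 976) - 16592) = √(-979 - 16592) = √(-17571) = I*√17571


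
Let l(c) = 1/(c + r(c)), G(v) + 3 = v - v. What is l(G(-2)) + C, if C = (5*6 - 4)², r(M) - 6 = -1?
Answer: 1353/2 ≈ 676.50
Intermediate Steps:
r(M) = 5 (r(M) = 6 - 1 = 5)
G(v) = -3 (G(v) = -3 + (v - v) = -3 + 0 = -3)
l(c) = 1/(5 + c) (l(c) = 1/(c + 5) = 1/(5 + c))
C = 676 (C = (30 - 4)² = 26² = 676)
l(G(-2)) + C = 1/(5 - 3) + 676 = 1/2 + 676 = ½ + 676 = 1353/2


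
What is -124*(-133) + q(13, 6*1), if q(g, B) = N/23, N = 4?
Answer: 379320/23 ≈ 16492.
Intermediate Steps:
q(g, B) = 4/23
-124*(-133) + q(13, 6*1) = -124*(-133) + 4/23 = 16492 + 4/23 = 379320/23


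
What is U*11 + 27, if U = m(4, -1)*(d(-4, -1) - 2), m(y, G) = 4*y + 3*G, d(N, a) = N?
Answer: -831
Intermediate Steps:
m(y, G) = 3*G + 4*y
U = -78 (U = (3*(-1) + 4*4)*(-4 - 2) = (-3 + 16)*(-6) = 13*(-6) = -78)
U*11 + 27 = -78*11 + 27 = -858 + 27 = -831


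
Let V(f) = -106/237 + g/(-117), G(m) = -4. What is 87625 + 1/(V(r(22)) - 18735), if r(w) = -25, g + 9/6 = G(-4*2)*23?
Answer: 30347052757139/346328705 ≈ 87625.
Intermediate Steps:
g = -187/2 (g = -3/2 - 4*23 = -3/2 - 92 = -187/2 ≈ -93.500)
V(f) = 6505/18486 (V(f) = -106/237 - 187/2/(-117) = -106*1/237 - 187/2*(-1/117) = -106/237 + 187/234 = 6505/18486)
87625 + 1/(V(r(22)) - 18735) = 87625 + 1/(6505/18486 - 18735) = 87625 + 1/(-346328705/18486) = 87625 - 18486/346328705 = 30347052757139/346328705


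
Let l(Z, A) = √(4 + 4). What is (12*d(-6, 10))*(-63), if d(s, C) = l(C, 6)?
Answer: -1512*√2 ≈ -2138.3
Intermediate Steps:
l(Z, A) = 2*√2 (l(Z, A) = √8 = 2*√2)
d(s, C) = 2*√2
(12*d(-6, 10))*(-63) = (12*(2*√2))*(-63) = (24*√2)*(-63) = -1512*√2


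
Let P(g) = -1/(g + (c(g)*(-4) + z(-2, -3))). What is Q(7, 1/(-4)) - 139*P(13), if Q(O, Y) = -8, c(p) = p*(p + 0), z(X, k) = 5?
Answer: -5403/658 ≈ -8.2112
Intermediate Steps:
c(p) = p² (c(p) = p*p = p²)
P(g) = -1/(5 + g - 4*g²) (P(g) = -1/(g + (g²*(-4) + 5)) = -1/(g + (-4*g² + 5)) = -1/(g + (5 - 4*g²)) = -1/(5 + g - 4*g²))
Q(7, 1/(-4)) - 139*P(13) = -8 - 139/(-5 - 1*13 + 4*13²) = -8 - 139/(-5 - 13 + 4*169) = -8 - 139/(-5 - 13 + 676) = -8 - 139/658 = -5403/658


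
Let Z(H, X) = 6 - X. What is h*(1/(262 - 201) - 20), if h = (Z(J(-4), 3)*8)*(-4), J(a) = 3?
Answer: 117024/61 ≈ 1918.4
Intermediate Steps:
h = -96 (h = ((6 - 1*3)*8)*(-4) = ((6 - 3)*8)*(-4) = (3*8)*(-4) = 24*(-4) = -96)
h*(1/(262 - 201) - 20) = -96*(1/(262 - 201) - 20) = -96*(1/61 - 20) = -96*(-1219/61) = 117024/61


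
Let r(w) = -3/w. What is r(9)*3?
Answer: -1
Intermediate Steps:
r(9)*3 = -3/9*3 = -3*1/9*3 = -1/3*3 = -1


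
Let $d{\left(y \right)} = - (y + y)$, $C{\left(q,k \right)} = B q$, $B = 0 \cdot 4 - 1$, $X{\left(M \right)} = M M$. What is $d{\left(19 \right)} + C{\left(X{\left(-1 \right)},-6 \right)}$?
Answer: $-39$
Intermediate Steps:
$X{\left(M \right)} = M^{2}$
$B = -1$ ($B = 0 - 1 = -1$)
$C{\left(q,k \right)} = - q$
$d{\left(y \right)} = - 2 y$
$d{\left(19 \right)} + C{\left(X{\left(-1 \right)},-6 \right)} = \left(-2\right) 19 - \left(-1\right)^{2} = -38 - 1 = -39$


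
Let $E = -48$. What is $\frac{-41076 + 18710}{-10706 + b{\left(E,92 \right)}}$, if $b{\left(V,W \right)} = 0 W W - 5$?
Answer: $\frac{22366}{10711} \approx 2.0881$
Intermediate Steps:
$b{\left(V,W \right)} = -5$ ($b{\left(V,W \right)} = 0 W^{2} - 5 = 0 - 5 = -5$)
$\frac{-41076 + 18710}{-10706 + b{\left(E,92 \right)}} = \frac{-41076 + 18710}{-10706 - 5} = - \frac{22366}{-10711} = \left(-22366\right) \left(- \frac{1}{10711}\right) = \frac{22366}{10711}$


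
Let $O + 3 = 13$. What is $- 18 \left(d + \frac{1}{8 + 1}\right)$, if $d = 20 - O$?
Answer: $-182$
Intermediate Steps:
$O = 10$ ($O = -3 + 13 = 10$)
$d = 10$ ($d = 20 - 10 = 10$)
$- 18 \left(d + \frac{1}{8 + 1}\right) = - 18 \left(10 + \frac{1}{8 + 1}\right) = - 18 \left(10 + \frac{1}{9}\right) = \left(-18\right) \frac{91}{9} = -182$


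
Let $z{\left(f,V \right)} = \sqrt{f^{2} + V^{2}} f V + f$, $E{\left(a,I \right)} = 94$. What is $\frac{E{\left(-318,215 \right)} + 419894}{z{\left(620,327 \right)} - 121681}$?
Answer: $\frac{50844167268}{20195330629834679} + \frac{85148367120 \sqrt{491329}}{20195330629834679} \approx 0.0029579$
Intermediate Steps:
$z{\left(f,V \right)} = f + V f \sqrt{V^{2} + f^{2}}$ ($z{\left(f,V \right)} = \sqrt{V^{2} + f^{2}} f V + f = f \sqrt{V^{2} + f^{2}} V + f = V f \sqrt{V^{2} + f^{2}} + f = f + V f \sqrt{V^{2} + f^{2}}$)
$\frac{E{\left(-318,215 \right)} + 419894}{z{\left(620,327 \right)} - 121681} = \frac{94 + 419894}{620 \left(1 + 327 \sqrt{327^{2} + 620^{2}}\right) - 121681} = \frac{419988}{620 \left(1 + 327 \sqrt{106929 + 384400}\right) - 121681} = \frac{419988}{620 \left(1 + 327 \sqrt{491329}\right) - 121681} = \frac{419988}{\left(620 + 202740 \sqrt{491329}\right) - 121681} = \frac{419988}{-121061 + 202740 \sqrt{491329}}$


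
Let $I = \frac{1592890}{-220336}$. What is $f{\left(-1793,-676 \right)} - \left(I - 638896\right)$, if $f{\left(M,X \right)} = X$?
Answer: $\frac{70312217405}{110168} \approx 6.3823 \cdot 10^{5}$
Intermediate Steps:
$I = - \frac{796445}{110168}$ ($I = 1592890 \left(- \frac{1}{220336}\right) = - \frac{796445}{110168} \approx -7.2294$)
$f{\left(-1793,-676 \right)} - \left(I - 638896\right) = -676 - \left(- \frac{796445}{110168} - 638896\right) = -676 - - \frac{70386690973}{110168} = -676 + \frac{70386690973}{110168} = \frac{70312217405}{110168}$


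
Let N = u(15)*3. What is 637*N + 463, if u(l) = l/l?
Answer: 2374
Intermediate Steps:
u(l) = 1
N = 3 (N = 1*3 = 3)
637*N + 463 = 637*3 + 463 = 1911 + 463 = 2374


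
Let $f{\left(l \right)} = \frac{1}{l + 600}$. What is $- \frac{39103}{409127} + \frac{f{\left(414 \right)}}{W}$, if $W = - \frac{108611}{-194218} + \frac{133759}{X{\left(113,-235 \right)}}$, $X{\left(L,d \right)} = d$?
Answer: $- \frac{514530955328172922}{5383338524771529153} \approx -0.095578$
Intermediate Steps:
$f{\left(l \right)} = \frac{1}{600 + l}$
$W = - \frac{25952881877}{45641230}$ ($W = - \frac{108611}{-194218} + \frac{133759}{-235} = \left(-108611\right) \left(- \frac{1}{194218}\right) + 133759 \left(- \frac{1}{235}\right) = \frac{108611}{194218} - \frac{133759}{235} = - \frac{25952881877}{45641230} \approx -568.63$)
$- \frac{39103}{409127} + \frac{f{\left(414 \right)}}{W} = - \frac{39103}{409127} + \frac{1}{\left(600 + 414\right) \left(- \frac{25952881877}{45641230}\right)} = \left(-39103\right) \frac{1}{409127} + \frac{1}{1014} \left(- \frac{45641230}{25952881877}\right) = - \frac{39103}{409127} + \frac{1}{1014} \left(- \frac{45641230}{25952881877}\right) = - \frac{39103}{409127} - \frac{22820615}{13158111111639} = - \frac{514530955328172922}{5383338524771529153}$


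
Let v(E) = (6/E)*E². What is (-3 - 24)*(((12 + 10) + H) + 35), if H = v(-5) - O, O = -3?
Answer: -810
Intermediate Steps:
v(E) = 6*E
H = -27 (H = 6*(-5) - 1*(-3) = -30 + 3 = -27)
(-3 - 24)*(((12 + 10) + H) + 35) = (-3 - 24)*(((12 + 10) - 27) + 35) = -27*((22 - 27) + 35) = -27*(-5 + 35) = -27*30 = -810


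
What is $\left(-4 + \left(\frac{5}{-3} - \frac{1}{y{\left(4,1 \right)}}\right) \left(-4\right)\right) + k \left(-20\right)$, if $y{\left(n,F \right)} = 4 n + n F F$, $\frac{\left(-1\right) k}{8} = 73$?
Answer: $\frac{175243}{15} \approx 11683.0$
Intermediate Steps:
$k = -584$ ($k = \left(-8\right) 73 = -584$)
$y{\left(n,F \right)} = 4 n + n F^{2}$ ($y{\left(n,F \right)} = 4 n + F n F = 4 n + n F^{2}$)
$\left(-4 + \left(\frac{5}{-3} - \frac{1}{y{\left(4,1 \right)}}\right) \left(-4\right)\right) + k \left(-20\right) = \left(-4 + \left(\frac{5}{-3} - \frac{1}{4 \left(4 + 1^{2}\right)}\right) \left(-4\right)\right) - -11680 = \left(-4 + \left(5 \left(- \frac{1}{3}\right) - \frac{1}{4 \left(4 + 1\right)}\right) \left(-4\right)\right) + 11680 = \left(-4 + \left(- \frac{5}{3} - \frac{1}{4 \cdot 5}\right) \left(-4\right)\right) + 11680 = \left(-4 + \left(- \frac{5}{3} - \frac{1}{20}\right) \left(-4\right)\right) + 11680 = \left(-4 - - \frac{103}{15}\right) + 11680 = \left(-4 + \frac{103}{15}\right) + 11680 = \frac{43}{15} + 11680 = \frac{175243}{15}$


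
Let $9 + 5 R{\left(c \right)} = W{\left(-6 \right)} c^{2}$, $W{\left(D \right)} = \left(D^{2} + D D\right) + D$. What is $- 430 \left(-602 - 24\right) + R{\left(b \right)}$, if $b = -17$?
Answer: $272993$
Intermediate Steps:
$W{\left(D \right)} = D + 2 D^{2}$ ($W{\left(D \right)} = \left(D^{2} + D^{2}\right) + D = 2 D^{2} + D = D + 2 D^{2}$)
$R{\left(c \right)} = - \frac{9}{5} + \frac{66 c^{2}}{5}$ ($R{\left(c \right)} = - \frac{9}{5} + \frac{- 6 \left(1 + 2 \left(-6\right)\right) c^{2}}{5} = - \frac{9}{5} + \frac{- 6 \left(1 - 12\right) c^{2}}{5} = - \frac{9}{5} + \frac{\left(-6\right) \left(-11\right) c^{2}}{5} = - \frac{9}{5} + \frac{66 c^{2}}{5}$)
$- 430 \left(-602 - 24\right) + R{\left(b \right)} = - 430 \left(-602 - 24\right) - \left(\frac{9}{5} - \frac{66 \left(-17\right)^{2}}{5}\right) = \left(-430\right) \left(-626\right) + \left(- \frac{9}{5} + \frac{66}{5} \cdot 289\right) = 269180 + \left(- \frac{9}{5} + \frac{19074}{5}\right) = 269180 + 3813 = 272993$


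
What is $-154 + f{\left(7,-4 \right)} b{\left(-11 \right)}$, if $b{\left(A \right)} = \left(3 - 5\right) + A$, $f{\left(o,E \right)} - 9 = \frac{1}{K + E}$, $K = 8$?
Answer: $- \frac{1097}{4} \approx -274.25$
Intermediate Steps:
$f{\left(o,E \right)} = 9 + \frac{1}{8 + E}$
$b{\left(A \right)} = -2 + A$
$-154 + f{\left(7,-4 \right)} b{\left(-11 \right)} = -154 + \frac{73 + 9 \left(-4\right)}{8 - 4} \left(-2 - 11\right) = -154 + \frac{73 - 36}{4} \left(-13\right) = -154 + \frac{1}{4} \cdot 37 \left(-13\right) = -154 + \frac{37}{4} \left(-13\right) = -154 - \frac{481}{4} = - \frac{1097}{4}$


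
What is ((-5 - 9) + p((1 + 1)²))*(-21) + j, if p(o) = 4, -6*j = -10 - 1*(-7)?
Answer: 421/2 ≈ 210.50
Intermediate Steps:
j = ½ (j = -(-10 - 1*(-7))/6 = -(-10 + 7)/6 = -⅙*(-3) = ½ ≈ 0.50000)
((-5 - 9) + p((1 + 1)²))*(-21) + j = ((-5 - 9) + 4)*(-21) + ½ = (-14 + 4)*(-21) + ½ = -10*(-21) + ½ = 210 + ½ = 421/2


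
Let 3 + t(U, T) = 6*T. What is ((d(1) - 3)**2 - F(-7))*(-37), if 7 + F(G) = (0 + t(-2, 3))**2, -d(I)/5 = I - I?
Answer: 7733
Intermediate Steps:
t(U, T) = -3 + 6*T
d(I) = 0 (d(I) = -5*(I - I) = -5*0 = 0)
F(G) = 218 (F(G) = -7 + (0 + (-3 + 6*3))**2 = -7 + (0 + (-3 + 18))**2 = -7 + (0 + 15)**2 = -7 + 15**2 = -7 + 225 = 218)
((d(1) - 3)**2 - F(-7))*(-37) = ((0 - 3)**2 - 1*218)*(-37) = ((-3)**2 - 218)*(-37) = (9 - 218)*(-37) = -209*(-37) = 7733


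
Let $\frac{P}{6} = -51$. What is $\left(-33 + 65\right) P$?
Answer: $-9792$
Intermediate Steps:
$P = -306$ ($P = 6 \left(-51\right) = -306$)
$\left(-33 + 65\right) P = \left(-33 + 65\right) \left(-306\right) = 32 \left(-306\right) = -9792$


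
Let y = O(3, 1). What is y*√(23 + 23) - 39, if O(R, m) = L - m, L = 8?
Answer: -39 + 7*√46 ≈ 8.4763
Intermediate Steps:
O(R, m) = 8 - m
y = 7 (y = 8 - 1*1 = 8 - 1 = 7)
y*√(23 + 23) - 39 = 7*√(23 + 23) - 39 = 7*√46 - 39 = -39 + 7*√46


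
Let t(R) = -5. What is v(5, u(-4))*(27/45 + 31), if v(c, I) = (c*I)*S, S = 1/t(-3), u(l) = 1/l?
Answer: 79/10 ≈ 7.9000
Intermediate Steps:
u(l) = 1/l
S = -1/5 (S = 1/(-5) = -1/5 ≈ -0.20000)
v(c, I) = -I*c/5 (v(c, I) = (c*I)*(-1/5) = (I*c)*(-1/5) = -I*c/5)
v(5, u(-4))*(27/45 + 31) = (-1/5*5/(-4))*(27/45 + 31) = (-1/5*(-1/4)*5)*(27*(1/45) + 31) = (3/5 + 31)/4 = (1/4)*(158/5) = 79/10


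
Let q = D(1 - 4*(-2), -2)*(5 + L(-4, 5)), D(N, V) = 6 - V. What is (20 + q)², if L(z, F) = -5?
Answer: 400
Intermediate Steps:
q = 0 (q = (6 - 1*(-2))*(5 - 5) = (6 + 2)*0 = 8*0 = 0)
(20 + q)² = (20 + 0)² = 20² = 400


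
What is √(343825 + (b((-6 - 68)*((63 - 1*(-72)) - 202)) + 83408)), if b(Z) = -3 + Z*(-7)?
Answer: 22*√811 ≈ 626.52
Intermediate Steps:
b(Z) = -3 - 7*Z
√(343825 + (b((-6 - 68)*((63 - 1*(-72)) - 202)) + 83408)) = √(343825 + ((-3 - 7*(-6 - 68)*((63 - 1*(-72)) - 202)) + 83408)) = √(343825 + ((-3 - (-518)*((63 + 72) - 202)) + 83408)) = √(343825 + ((-3 - (-518)*(135 - 202)) + 83408)) = √(343825 + ((-3 - (-518)*(-67)) + 83408)) = √(343825 + ((-3 - 7*4958) + 83408)) = √(343825 + ((-3 - 34706) + 83408)) = √(343825 + (-34709 + 83408)) = √(343825 + 48699) = √392524 = 22*√811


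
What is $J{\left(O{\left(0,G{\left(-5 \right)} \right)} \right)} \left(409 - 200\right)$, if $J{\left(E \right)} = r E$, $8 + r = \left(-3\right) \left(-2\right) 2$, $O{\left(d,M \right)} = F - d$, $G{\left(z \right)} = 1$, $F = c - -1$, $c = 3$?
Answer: $3344$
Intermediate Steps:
$F = 4$ ($F = 3 - -1 = 3 + 1 = 4$)
$O{\left(d,M \right)} = 4 - d$
$r = 4$ ($r = -8 + \left(-3\right) \left(-2\right) 2 = -8 + 6 \cdot 2 = -8 + 12 = 4$)
$J{\left(E \right)} = 4 E$
$J{\left(O{\left(0,G{\left(-5 \right)} \right)} \right)} \left(409 - 200\right) = 4 \left(4 - 0\right) \left(409 - 200\right) = 4 \left(4 + 0\right) 209 = 4 \cdot 4 \cdot 209 = 16 \cdot 209 = 3344$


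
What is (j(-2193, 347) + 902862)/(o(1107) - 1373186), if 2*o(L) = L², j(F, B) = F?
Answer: -1801338/1520923 ≈ -1.1844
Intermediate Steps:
o(L) = L²/2
(j(-2193, 347) + 902862)/(o(1107) - 1373186) = (-2193 + 902862)/((½)*1107² - 1373186) = 900669/((½)*1225449 - 1373186) = 900669/(1225449/2 - 1373186) = 900669/(-1520923/2) = 900669*(-2/1520923) = -1801338/1520923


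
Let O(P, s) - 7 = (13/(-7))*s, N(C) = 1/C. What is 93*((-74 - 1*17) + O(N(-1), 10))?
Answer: -66774/7 ≈ -9539.1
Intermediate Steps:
N(C) = 1/C
O(P, s) = 7 - 13*s/7 (O(P, s) = 7 + (13/(-7))*s = 7 + (13*(-1/7))*s = 7 - 13*s/7)
93*((-74 - 1*17) + O(N(-1), 10)) = 93*((-74 - 1*17) + (7 - 13/7*10)) = 93*((-74 - 17) + (7 - 130/7)) = 93*(-91 - 81/7) = 93*(-718/7) = -66774/7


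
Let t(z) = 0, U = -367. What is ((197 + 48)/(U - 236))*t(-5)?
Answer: 0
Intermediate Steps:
((197 + 48)/(U - 236))*t(-5) = ((197 + 48)/(-367 - 236))*0 = (245/(-603))*0 = (245*(-1/603))*0 = -245/603*0 = 0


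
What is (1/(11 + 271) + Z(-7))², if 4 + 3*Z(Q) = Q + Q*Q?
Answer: 1418481/8836 ≈ 160.53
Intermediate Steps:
Z(Q) = -4/3 + Q/3 + Q²/3 (Z(Q) = -4/3 + (Q + Q*Q)/3 = -4/3 + (Q + Q²)/3 = -4/3 + (Q/3 + Q²/3) = -4/3 + Q/3 + Q²/3)
(1/(11 + 271) + Z(-7))² = (1/(11 + 271) + (-4/3 + (⅓)*(-7) + (⅓)*(-7)²))² = (1/282 + (-4/3 - 7/3 + (⅓)*49))² = (1/282 + (-4/3 - 7/3 + 49/3))² = (1/282 + 38/3)² = (1191/94)² = 1418481/8836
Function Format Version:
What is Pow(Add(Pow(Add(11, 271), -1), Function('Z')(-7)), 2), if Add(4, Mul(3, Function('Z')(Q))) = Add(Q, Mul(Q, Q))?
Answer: Rational(1418481, 8836) ≈ 160.53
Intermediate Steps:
Function('Z')(Q) = Add(Rational(-4, 3), Mul(Rational(1, 3), Q), Mul(Rational(1, 3), Pow(Q, 2))) (Function('Z')(Q) = Add(Rational(-4, 3), Mul(Rational(1, 3), Add(Q, Mul(Q, Q)))) = Add(Rational(-4, 3), Mul(Rational(1, 3), Add(Q, Pow(Q, 2)))) = Add(Rational(-4, 3), Add(Mul(Rational(1, 3), Q), Mul(Rational(1, 3), Pow(Q, 2)))) = Add(Rational(-4, 3), Mul(Rational(1, 3), Q), Mul(Rational(1, 3), Pow(Q, 2))))
Pow(Add(Pow(Add(11, 271), -1), Function('Z')(-7)), 2) = Pow(Add(Pow(Add(11, 271), -1), Add(Rational(-4, 3), Mul(Rational(1, 3), -7), Mul(Rational(1, 3), Pow(-7, 2)))), 2) = Pow(Add(Pow(282, -1), Add(Rational(-4, 3), Rational(-7, 3), Mul(Rational(1, 3), 49))), 2) = Pow(Add(Rational(1, 282), Add(Rational(-4, 3), Rational(-7, 3), Rational(49, 3))), 2) = Pow(Add(Rational(1, 282), Rational(38, 3)), 2) = Pow(Rational(1191, 94), 2) = Rational(1418481, 8836)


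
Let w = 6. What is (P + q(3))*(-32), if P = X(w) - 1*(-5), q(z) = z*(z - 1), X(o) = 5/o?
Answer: -1136/3 ≈ -378.67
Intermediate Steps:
q(z) = z*(-1 + z)
P = 35/6 (P = 5/6 - 1*(-5) = 5*(⅙) + 5 = ⅚ + 5 = 35/6 ≈ 5.8333)
(P + q(3))*(-32) = (35/6 + 3*(-1 + 3))*(-32) = (35/6 + 3*2)*(-32) = (35/6 + 6)*(-32) = (71/6)*(-32) = -1136/3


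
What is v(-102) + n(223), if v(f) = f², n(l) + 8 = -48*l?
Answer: -308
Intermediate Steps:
n(l) = -8 - 48*l
v(-102) + n(223) = (-102)² + (-8 - 48*223) = 10404 + (-8 - 10704) = 10404 - 10712 = -308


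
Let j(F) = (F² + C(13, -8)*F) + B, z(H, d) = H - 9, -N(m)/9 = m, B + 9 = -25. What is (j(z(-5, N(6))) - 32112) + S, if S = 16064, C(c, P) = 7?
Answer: -15984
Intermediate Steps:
B = -34 (B = -9 - 25 = -34)
N(m) = -9*m
z(H, d) = -9 + H
j(F) = -34 + F² + 7*F (j(F) = (F² + 7*F) - 34 = -34 + F² + 7*F)
(j(z(-5, N(6))) - 32112) + S = ((-34 + (-9 - 5)² + 7*(-9 - 5)) - 32112) + 16064 = ((-34 + (-14)² + 7*(-14)) - 32112) + 16064 = ((-34 + 196 - 98) - 32112) + 16064 = (64 - 32112) + 16064 = -32048 + 16064 = -15984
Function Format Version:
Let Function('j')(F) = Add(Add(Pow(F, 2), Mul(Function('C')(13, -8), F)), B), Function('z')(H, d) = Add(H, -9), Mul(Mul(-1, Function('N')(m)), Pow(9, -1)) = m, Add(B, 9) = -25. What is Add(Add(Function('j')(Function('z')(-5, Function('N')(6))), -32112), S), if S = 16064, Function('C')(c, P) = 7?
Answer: -15984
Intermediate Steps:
B = -34 (B = Add(-9, -25) = -34)
Function('N')(m) = Mul(-9, m)
Function('z')(H, d) = Add(-9, H)
Function('j')(F) = Add(-34, Pow(F, 2), Mul(7, F)) (Function('j')(F) = Add(Add(Pow(F, 2), Mul(7, F)), -34) = Add(-34, Pow(F, 2), Mul(7, F)))
Add(Add(Function('j')(Function('z')(-5, Function('N')(6))), -32112), S) = Add(Add(Add(-34, Pow(Add(-9, -5), 2), Mul(7, Add(-9, -5))), -32112), 16064) = Add(Add(Add(-34, Pow(-14, 2), Mul(7, -14)), -32112), 16064) = Add(Add(Add(-34, 196, -98), -32112), 16064) = Add(Add(64, -32112), 16064) = Add(-32048, 16064) = -15984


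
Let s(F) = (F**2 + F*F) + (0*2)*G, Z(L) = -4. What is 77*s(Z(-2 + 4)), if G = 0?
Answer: 2464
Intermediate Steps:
s(F) = 2*F**2 (s(F) = (F**2 + F*F) + (0*2)*0 = (F**2 + F**2) + 0*0 = 2*F**2 + 0 = 2*F**2)
77*s(Z(-2 + 4)) = 77*(2*(-4)**2) = 77*(2*16) = 77*32 = 2464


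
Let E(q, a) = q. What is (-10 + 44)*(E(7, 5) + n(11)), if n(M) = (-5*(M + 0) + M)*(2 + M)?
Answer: -19210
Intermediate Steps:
n(M) = -4*M*(2 + M) (n(M) = (-5*M + M)*(2 + M) = (-4*M)*(2 + M) = -4*M*(2 + M))
(-10 + 44)*(E(7, 5) + n(11)) = (-10 + 44)*(7 - 4*11*(2 + 11)) = 34*(7 - 4*11*13) = 34*(7 - 572) = 34*(-565) = -19210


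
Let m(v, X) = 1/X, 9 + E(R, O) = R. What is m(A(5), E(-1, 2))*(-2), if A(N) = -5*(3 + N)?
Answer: 1/5 ≈ 0.20000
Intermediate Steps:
A(N) = -15 - 5*N
E(R, O) = -9 + R
m(A(5), E(-1, 2))*(-2) = -2/(-9 - 1) = -2/(-10) = -1/10*(-2) = 1/5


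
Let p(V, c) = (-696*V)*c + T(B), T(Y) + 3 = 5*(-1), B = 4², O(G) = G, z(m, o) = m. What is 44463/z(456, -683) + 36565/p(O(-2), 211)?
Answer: 136204527/1395094 ≈ 97.631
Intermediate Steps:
B = 16
T(Y) = -8 (T(Y) = -3 + 5*(-1) = -3 - 5 = -8)
p(V, c) = -8 - 696*V*c (p(V, c) = (-696*V)*c - 8 = -696*V*c - 8 = -8 - 696*V*c)
44463/z(456, -683) + 36565/p(O(-2), 211) = 44463/456 + 36565/(-8 - 696*(-2)*211) = 44463*(1/456) + 36565/(-8 + 293712) = 14821/152 + 36565/293704 = 136204527/1395094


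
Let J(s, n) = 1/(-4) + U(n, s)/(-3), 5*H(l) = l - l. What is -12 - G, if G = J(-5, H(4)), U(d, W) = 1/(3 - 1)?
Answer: -139/12 ≈ -11.583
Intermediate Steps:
U(d, W) = 1/2
H(l) = 0 (H(l) = (l - l)/5 = (1/5)*0 = 0)
J(s, n) = -5/12 (J(s, n) = 1/(-4) + (1/2)/(-3) = 1*(-1/4) + (1/2)*(-1/3) = -1/4 - 1/6 = -5/12)
G = -5/12 ≈ -0.41667
-12 - G = -12 - 1*(-5/12) = -12 + 5/12 = -139/12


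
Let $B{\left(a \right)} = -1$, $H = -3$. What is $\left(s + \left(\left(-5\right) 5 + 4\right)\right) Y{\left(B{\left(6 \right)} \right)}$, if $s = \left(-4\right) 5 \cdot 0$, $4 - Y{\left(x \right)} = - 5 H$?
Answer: $231$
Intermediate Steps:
$Y{\left(x \right)} = -11$ ($Y{\left(x \right)} = 4 - \left(-5\right) \left(-3\right) = 4 - 15 = -11$)
$s = 0$ ($s = \left(-20\right) 0 = 0$)
$\left(s + \left(\left(-5\right) 5 + 4\right)\right) Y{\left(B{\left(6 \right)} \right)} = \left(0 + \left(\left(-5\right) 5 + 4\right)\right) \left(-11\right) = \left(0 + \left(-25 + 4\right)\right) \left(-11\right) = \left(0 - 21\right) \left(-11\right) = \left(-21\right) \left(-11\right) = 231$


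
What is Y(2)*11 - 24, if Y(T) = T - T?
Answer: -24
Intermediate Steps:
Y(T) = 0
Y(2)*11 - 24 = 0*11 - 24 = 0 - 24 = -24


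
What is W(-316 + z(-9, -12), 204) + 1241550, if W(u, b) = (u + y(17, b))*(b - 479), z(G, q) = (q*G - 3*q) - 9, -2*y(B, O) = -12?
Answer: 1289675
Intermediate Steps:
y(B, O) = 6 (y(B, O) = -½*(-12) = 6)
z(G, q) = -9 - 3*q + G*q (z(G, q) = (G*q - 3*q) - 9 = (-3*q + G*q) - 9 = -9 - 3*q + G*q)
W(u, b) = (-479 + b)*(6 + u) (W(u, b) = (u + 6)*(b - 479) = (6 + u)*(-479 + b) = (-479 + b)*(6 + u))
W(-316 + z(-9, -12), 204) + 1241550 = (-2874 - 479*(-316 + (-9 - 3*(-12) - 9*(-12))) + 6*204 + 204*(-316 + (-9 - 3*(-12) - 9*(-12)))) + 1241550 = (-2874 - 479*(-316 + (-9 + 36 + 108)) + 1224 + 204*(-316 + (-9 + 36 + 108))) + 1241550 = (-2874 - 479*(-316 + 135) + 1224 + 204*(-316 + 135)) + 1241550 = (-2874 - 479*(-181) + 1224 + 204*(-181)) + 1241550 = (-2874 + 86699 + 1224 - 36924) + 1241550 = 48125 + 1241550 = 1289675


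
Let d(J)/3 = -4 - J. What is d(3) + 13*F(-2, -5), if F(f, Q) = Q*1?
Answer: -86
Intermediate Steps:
F(f, Q) = Q
d(J) = -12 - 3*J (d(J) = 3*(-4 - J) = -12 - 3*J)
d(3) + 13*F(-2, -5) = (-12 - 3*3) + 13*(-5) = (-12 - 9) - 65 = -21 - 65 = -86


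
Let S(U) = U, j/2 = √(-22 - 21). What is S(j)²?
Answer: -172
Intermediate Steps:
j = 2*I*√43 (j = 2*√(-22 - 21) = 2*√(-43) = 2*(I*√43) = 2*I*√43 ≈ 13.115*I)
S(j)² = (2*I*√43)² = -172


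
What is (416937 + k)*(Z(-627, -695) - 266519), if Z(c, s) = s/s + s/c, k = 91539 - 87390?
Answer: -23455345144942/209 ≈ -1.1223e+11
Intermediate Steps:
k = 4149
Z(c, s) = 1 + s/c
(416937 + k)*(Z(-627, -695) - 266519) = (416937 + 4149)*((-627 - 695)/(-627) - 266519) = 421086*(-1/627*(-1322) - 266519) = 421086*(1322/627 - 266519) = 421086*(-167106091/627) = -23455345144942/209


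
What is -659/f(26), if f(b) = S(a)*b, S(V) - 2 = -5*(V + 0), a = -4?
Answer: -659/572 ≈ -1.1521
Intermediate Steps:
S(V) = 2 - 5*V (S(V) = 2 - 5*(V + 0) = 2 - 5*V)
f(b) = 22*b (f(b) = (2 - 5*(-4))*b = (2 + 20)*b = 22*b)
-659/f(26) = -659/(22*26) = -659/572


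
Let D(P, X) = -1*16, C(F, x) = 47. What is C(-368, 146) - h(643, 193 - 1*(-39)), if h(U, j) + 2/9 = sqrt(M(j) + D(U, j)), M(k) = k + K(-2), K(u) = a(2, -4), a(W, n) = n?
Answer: 425/9 - 2*sqrt(53) ≈ 32.662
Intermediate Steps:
K(u) = -4
D(P, X) = -16
M(k) = -4 + k (M(k) = k - 4 = -4 + k)
h(U, j) = -2/9 + sqrt(-20 + j) (h(U, j) = -2/9 + sqrt((-4 + j) - 16) = -2/9 + sqrt(-20 + j))
C(-368, 146) - h(643, 193 - 1*(-39)) = 47 - (-2/9 + sqrt(-20 + (193 - 1*(-39)))) = 47 - (-2/9 + sqrt(-20 + (193 + 39))) = 47 - (-2/9 + sqrt(-20 + 232)) = 47 - (-2/9 + sqrt(212)) = 47 - (-2/9 + 2*sqrt(53)) = 47 + (2/9 - 2*sqrt(53)) = 425/9 - 2*sqrt(53)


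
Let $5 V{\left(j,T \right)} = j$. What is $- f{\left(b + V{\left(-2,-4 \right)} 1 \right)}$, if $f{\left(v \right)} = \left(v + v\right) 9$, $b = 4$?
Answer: $- \frac{324}{5} \approx -64.8$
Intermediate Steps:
$V{\left(j,T \right)} = \frac{j}{5}$
$f{\left(v \right)} = 18 v$ ($f{\left(v \right)} = 2 v 9 = 18 v$)
$- f{\left(b + V{\left(-2,-4 \right)} 1 \right)} = - 18 \left(4 + \frac{1}{5} \left(-2\right) 1\right) = - 18 \left(4 - \frac{2}{5}\right) = - \frac{18 \cdot 18}{5} = \left(-1\right) \frac{324}{5} = - \frac{324}{5}$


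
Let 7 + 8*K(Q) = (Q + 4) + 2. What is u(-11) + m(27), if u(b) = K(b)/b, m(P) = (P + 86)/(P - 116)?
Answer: -2219/1958 ≈ -1.1333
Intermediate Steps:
K(Q) = -1/8 + Q/8 (K(Q) = -7/8 + ((Q + 4) + 2)/8 = -7/8 + ((4 + Q) + 2)/8 = -7/8 + (6 + Q)/8 = -7/8 + (3/4 + Q/8) = -1/8 + Q/8)
m(P) = (86 + P)/(-116 + P)
u(b) = (-1/8 + b/8)/b
u(-11) + m(27) = (1/8)*(-1 - 11)/(-11) + (86 + 27)/(-116 + 27) = (1/8)*(-1/11)*(-12) + 113/(-89) = 3/22 - 1/89*113 = 3/22 - 113/89 = -2219/1958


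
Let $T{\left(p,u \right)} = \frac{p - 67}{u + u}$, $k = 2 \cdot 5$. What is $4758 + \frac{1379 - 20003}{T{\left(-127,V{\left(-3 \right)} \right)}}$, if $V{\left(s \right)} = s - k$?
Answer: $2262$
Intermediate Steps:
$k = 10$
$V{\left(s \right)} = -10 + s$ ($V{\left(s \right)} = s - 10 = -10 + s$)
$T{\left(p,u \right)} = \frac{-67 + p}{2 u}$
$4758 + \frac{1379 - 20003}{T{\left(-127,V{\left(-3 \right)} \right)}} = 4758 + \frac{1379 - 20003}{\frac{1}{2} \frac{1}{-10 - 3} \left(-67 - 127\right)} = 4758 + \frac{1379 - 20003}{\frac{1}{2} \frac{1}{-13} \left(-194\right)} = 4758 - \frac{18624}{\frac{1}{2} \left(- \frac{1}{13}\right) \left(-194\right)} = 4758 - \frac{18624}{\frac{97}{13}} = 4758 - 2496 = 2262$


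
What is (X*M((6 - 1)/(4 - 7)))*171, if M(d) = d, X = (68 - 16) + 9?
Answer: -17385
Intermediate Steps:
X = 61 (X = 52 + 9 = 61)
(X*M((6 - 1)/(4 - 7)))*171 = (61*((6 - 1)/(4 - 7)))*171 = (61*(5/(-3)))*171 = (61*(5*(-1/3)))*171 = (61*(-5/3))*171 = -305/3*171 = -17385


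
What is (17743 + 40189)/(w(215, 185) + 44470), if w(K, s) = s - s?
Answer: 28966/22235 ≈ 1.3027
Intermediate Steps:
w(K, s) = 0
(17743 + 40189)/(w(215, 185) + 44470) = (17743 + 40189)/(0 + 44470) = 57932/44470 = 57932*(1/44470) = 28966/22235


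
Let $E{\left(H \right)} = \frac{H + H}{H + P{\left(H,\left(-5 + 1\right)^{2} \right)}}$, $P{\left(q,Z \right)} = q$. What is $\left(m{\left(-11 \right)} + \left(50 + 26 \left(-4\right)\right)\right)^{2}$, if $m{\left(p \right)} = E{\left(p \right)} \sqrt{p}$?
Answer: $\left(54 - i \sqrt{11}\right)^{2} \approx 2905.0 - 358.2 i$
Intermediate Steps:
$E{\left(H \right)} = 1$ ($E{\left(H \right)} = \frac{H + H}{H + H} = \frac{2 H}{2 H} = 2 H \frac{1}{2 H} = 1$)
$m{\left(p \right)} = \sqrt{p}$ ($m{\left(p \right)} = 1 \sqrt{p} = \sqrt{p}$)
$\left(m{\left(-11 \right)} + \left(50 + 26 \left(-4\right)\right)\right)^{2} = \left(\sqrt{-11} + \left(50 + 26 \left(-4\right)\right)\right)^{2} = \left(i \sqrt{11} + \left(50 - 104\right)\right)^{2} = \left(i \sqrt{11} - 54\right)^{2} = \left(-54 + i \sqrt{11}\right)^{2}$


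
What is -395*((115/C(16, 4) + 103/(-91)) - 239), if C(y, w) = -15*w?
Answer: 104405215/1092 ≈ 95609.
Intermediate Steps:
-395*((115/C(16, 4) + 103/(-91)) - 239) = -395*((115/((-15*4)) + 103/(-91)) - 239) = -395*((115/(-60) + 103*(-1/91)) - 239) = -395*((115*(-1/60) - 103/91) - 239) = -395*((-23/12 - 103/91) - 239) = -395*(-3329/1092 - 239) = -395*(-264317/1092) = 104405215/1092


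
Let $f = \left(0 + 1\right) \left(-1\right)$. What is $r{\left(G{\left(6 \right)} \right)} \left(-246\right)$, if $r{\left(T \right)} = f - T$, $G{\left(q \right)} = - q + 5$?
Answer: $0$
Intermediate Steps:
$f = -1$ ($f = 1 \left(-1\right) = -1$)
$G{\left(q \right)} = 5 - q$
$r{\left(T \right)} = -1 - T$
$r{\left(G{\left(6 \right)} \right)} \left(-246\right) = \left(-1 - \left(5 - 6\right)\right) \left(-246\right) = \left(-1 - -1\right) \left(-246\right) = \left(-1 + 1\right) \left(-246\right) = 0 \left(-246\right) = 0$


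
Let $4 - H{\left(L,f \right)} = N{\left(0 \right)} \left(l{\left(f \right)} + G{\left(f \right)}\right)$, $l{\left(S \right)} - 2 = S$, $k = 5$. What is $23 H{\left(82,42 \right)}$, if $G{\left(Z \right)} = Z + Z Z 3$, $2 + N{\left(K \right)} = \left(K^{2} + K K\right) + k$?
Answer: $-370990$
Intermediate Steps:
$l{\left(S \right)} = 2 + S$
$N{\left(K \right)} = 3 + 2 K^{2}$ ($N{\left(K \right)} = -2 + \left(\left(K^{2} + K K\right) + 5\right) = -2 + \left(\left(K^{2} + K^{2}\right) + 5\right) = -2 + \left(2 K^{2} + 5\right) = -2 + \left(5 + 2 K^{2}\right) = 3 + 2 K^{2}$)
$G{\left(Z \right)} = Z + 3 Z^{2}$ ($G{\left(Z \right)} = Z + Z^{2} \cdot 3 = Z + 3 Z^{2}$)
$H{\left(L,f \right)} = -2 - 3 f - 3 f \left(1 + 3 f\right)$ ($H{\left(L,f \right)} = 4 - \left(3 + 2 \cdot 0^{2}\right) \left(\left(2 + f\right) + f \left(1 + 3 f\right)\right) = 4 - \left(3 + 2 \cdot 0\right) \left(2 + f + f \left(1 + 3 f\right)\right) = 4 - \left(3 + 0\right) \left(2 + f + f \left(1 + 3 f\right)\right) = 4 - 3 \left(2 + f + f \left(1 + 3 f\right)\right) = 4 - \left(6 + 3 f + 3 f \left(1 + 3 f\right)\right) = -2 - 3 f - 3 f \left(1 + 3 f\right)$)
$23 H{\left(82,42 \right)} = 23 \left(-2 - 9 \cdot 42^{2} - 252\right) = 23 \left(-2 - 15876 - 252\right) = 23 \left(-16130\right) = -370990$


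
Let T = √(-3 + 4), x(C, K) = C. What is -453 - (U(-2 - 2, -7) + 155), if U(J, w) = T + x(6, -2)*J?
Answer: -585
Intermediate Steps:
T = 1 (T = √1 = 1)
U(J, w) = 1 + 6*J
-453 - (U(-2 - 2, -7) + 155) = -453 - ((1 + 6*(-2 - 2)) + 155) = -453 - ((1 + 6*(-4)) + 155) = -453 - ((1 - 24) + 155) = -453 - (-23 + 155) = -453 - 1*132 = -453 - 132 = -585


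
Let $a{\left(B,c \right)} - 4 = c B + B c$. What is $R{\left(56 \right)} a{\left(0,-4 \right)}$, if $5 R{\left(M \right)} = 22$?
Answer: $\frac{88}{5} \approx 17.6$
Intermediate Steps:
$R{\left(M \right)} = \frac{22}{5}$ ($R{\left(M \right)} = \frac{1}{5} \cdot 22 = \frac{22}{5}$)
$a{\left(B,c \right)} = 4 + 2 B c$ ($a{\left(B,c \right)} = 4 + \left(c B + B c\right) = 4 + \left(B c + B c\right) = 4 + 2 B c$)
$R{\left(56 \right)} a{\left(0,-4 \right)} = \frac{22 \left(4 + 2 \cdot 0 \left(-4\right)\right)}{5} = \frac{22 \left(4 + 0\right)}{5} = \frac{22}{5} \cdot 4 = \frac{88}{5}$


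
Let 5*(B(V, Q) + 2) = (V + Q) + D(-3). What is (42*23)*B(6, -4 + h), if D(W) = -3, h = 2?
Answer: -8694/5 ≈ -1738.8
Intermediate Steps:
B(V, Q) = -13/5 + Q/5 + V/5 (B(V, Q) = -2 + ((V + Q) - 3)/5 = -2 + ((Q + V) - 3)/5 = -2 + (-3 + Q + V)/5 = -2 + (-3/5 + Q/5 + V/5) = -13/5 + Q/5 + V/5)
(42*23)*B(6, -4 + h) = (42*23)*(-13/5 + (-4 + 2)/5 + (1/5)*6) = 966*(-13/5 + (1/5)*(-2) + 6/5) = 966*(-13/5 - 2/5 + 6/5) = 966*(-9/5) = -8694/5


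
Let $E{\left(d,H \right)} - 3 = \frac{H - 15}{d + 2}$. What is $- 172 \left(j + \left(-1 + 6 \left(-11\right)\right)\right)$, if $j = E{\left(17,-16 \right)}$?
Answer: $\frac{214484}{19} \approx 11289.0$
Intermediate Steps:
$E{\left(d,H \right)} = 3 + \frac{-15 + H}{2 + d}$ ($E{\left(d,H \right)} = 3 + \frac{H - 15}{d + 2} = 3 + \frac{-15 + H}{2 + d}$)
$j = \frac{26}{19}$ ($j = \frac{-9 - 16 + 3 \cdot 17}{2 + 17} = \frac{-9 - 16 + 51}{19} = \frac{1}{19} \cdot 26 = \frac{26}{19} \approx 1.3684$)
$- 172 \left(j + \left(-1 + 6 \left(-11\right)\right)\right) = - 172 \left(\frac{26}{19} + \left(-1 + 6 \left(-11\right)\right)\right) = - 172 \left(\frac{26}{19} - 67\right) = \left(-172\right) \left(- \frac{1247}{19}\right) = \frac{214484}{19}$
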